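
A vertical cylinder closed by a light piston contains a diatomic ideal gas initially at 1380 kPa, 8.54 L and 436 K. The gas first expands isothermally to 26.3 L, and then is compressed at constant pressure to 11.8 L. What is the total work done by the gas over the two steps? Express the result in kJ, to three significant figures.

W_total ≈ 6.76 kJ

Step 1 (isothermal): W = P₁V₁ ln(V₂/V₁) = (11785) ln(26.3/8.54) = 13256 J.
After step 1: P = 448.1 kPa, V = 26.3 L, T = 436 K.
Step 2 (isobaric): W = PΔV = (448.1 kPa)(11.8 − 26.3 L) = -6498 J.
W_total = 13256 − 6498 = 6759 J.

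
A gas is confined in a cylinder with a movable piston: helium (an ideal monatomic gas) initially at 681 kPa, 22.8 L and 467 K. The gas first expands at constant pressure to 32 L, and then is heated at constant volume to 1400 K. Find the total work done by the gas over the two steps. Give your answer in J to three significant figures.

Step 1 (isobaric): W = PΔV = (681 kPa)(32 − 22.8 L) = 6265 J.
Step 2 (isochoric): W = 0 (constant volume).
W_total = 6265 + 0 = 6265 J.

W_total ≈ 6270 J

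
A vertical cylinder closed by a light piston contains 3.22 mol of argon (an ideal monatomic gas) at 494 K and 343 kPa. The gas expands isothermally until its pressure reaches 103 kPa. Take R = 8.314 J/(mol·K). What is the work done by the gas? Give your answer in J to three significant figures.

W ≈ 15900 J

Isothermal process: W = nRT ln(V₂/V₁) = nRT ln(P₁/P₂).
W = (3.22)(8.314)(494) × ln(343/103)
  = 13225 × ln(3.33) = 13225 × 1.203
W_by_gas = 15910 J.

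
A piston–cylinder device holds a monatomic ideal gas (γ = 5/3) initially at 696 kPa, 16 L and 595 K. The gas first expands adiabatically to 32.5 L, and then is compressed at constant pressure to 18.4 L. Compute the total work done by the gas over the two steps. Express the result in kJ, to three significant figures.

Step 1 (adiabatic): W = (P₁V₁ − P₂V₂)/(γ−1) = (11136 − 6943)/0.667 = 6289 J.
After step 1: P = 213.6 kPa, V = 32.5 L, T = 371 K.
Step 2 (isobaric): W = PΔV = (213.6 kPa)(18.4 − 32.5 L) = -3012 J.
W_total = 6289 − 3012 = 3277 J.

W_total ≈ 3.28 kJ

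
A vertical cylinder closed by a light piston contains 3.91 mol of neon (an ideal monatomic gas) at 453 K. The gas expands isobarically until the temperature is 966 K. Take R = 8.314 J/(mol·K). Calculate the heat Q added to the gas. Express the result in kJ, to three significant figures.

Isobaric: W = nRΔT = (3.91)(8.314)(513) = 16676 J.
ΔU = nCᵥΔT with Cᵥ = 3R/2: ΔU = (3.91)(12.47)(513) = 25015 J.
Q = ΔU + W = 25015 + 16676 = 41691 J.

Q ≈ 41.7 kJ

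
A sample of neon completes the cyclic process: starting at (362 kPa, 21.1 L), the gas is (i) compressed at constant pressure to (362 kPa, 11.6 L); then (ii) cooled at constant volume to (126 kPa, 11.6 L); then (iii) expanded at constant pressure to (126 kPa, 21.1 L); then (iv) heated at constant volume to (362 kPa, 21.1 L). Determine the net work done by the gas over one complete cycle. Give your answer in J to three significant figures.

Constant-volume legs do no work.
W(i) = (362)(11.6 − 21.1) = -3439 J; W(iii) = (126)(21.1 − 11.6) = 1197 J.
W_net = -3439 + 1197 = -2242 J (the counter-clockwise enclosed area).

W_net ≈ -2240 J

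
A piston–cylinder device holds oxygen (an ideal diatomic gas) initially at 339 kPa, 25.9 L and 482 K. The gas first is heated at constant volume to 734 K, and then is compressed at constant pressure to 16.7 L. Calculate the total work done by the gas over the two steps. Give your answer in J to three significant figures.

W_total ≈ -4750 J

Step 1 (isochoric): W = 0 (constant volume).
After step 1: P = 516.2 kPa (V unchanged).
Step 2 (isobaric): W = PΔV = (516.2 kPa)(16.7 − 25.9 L) = -4749 J.
W_total = 0 − 4749 = -4749 J.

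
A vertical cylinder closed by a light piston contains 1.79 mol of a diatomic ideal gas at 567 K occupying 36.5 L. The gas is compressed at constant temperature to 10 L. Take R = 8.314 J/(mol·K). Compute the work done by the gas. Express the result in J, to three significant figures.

Isothermal: W = nRT ln(V₂/V₁).
W = (1.79)(8.314)(567) × ln(10/36.5)
  = 8438 × -1.295
W_by_gas = -10925 J.

W ≈ -10900 J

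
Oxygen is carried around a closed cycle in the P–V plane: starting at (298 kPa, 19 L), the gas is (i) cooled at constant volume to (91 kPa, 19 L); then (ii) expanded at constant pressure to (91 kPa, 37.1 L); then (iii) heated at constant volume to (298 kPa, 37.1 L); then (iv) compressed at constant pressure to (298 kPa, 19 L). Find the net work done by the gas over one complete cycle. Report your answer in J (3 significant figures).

Constant-volume legs do no work.
W(ii) = (91)(37.1 − 19) = 1647 J; W(iv) = (298)(19 − 37.1) = -5394 J.
W_net = 1647 − 5394 = -3747 J (the counter-clockwise enclosed area).

W_net ≈ -3750 J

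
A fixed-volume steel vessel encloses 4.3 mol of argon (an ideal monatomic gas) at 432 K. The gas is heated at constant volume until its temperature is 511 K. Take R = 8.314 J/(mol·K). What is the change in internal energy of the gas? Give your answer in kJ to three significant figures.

ΔU ≈ 4.24 kJ

Constant volume ⇒ W = 0, so Q = ΔU = nCᵥΔT with Cᵥ = 3R/2 = 12.47 J/(mol·K).
ΔU = (4.3)(12.47)(511 − 432) = 4236 J.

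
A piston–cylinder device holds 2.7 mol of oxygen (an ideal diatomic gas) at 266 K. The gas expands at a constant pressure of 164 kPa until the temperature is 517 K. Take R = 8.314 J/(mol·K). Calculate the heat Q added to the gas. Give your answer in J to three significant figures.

Q ≈ 19700 J

Isobaric: W = nRΔT = (2.7)(8.314)(251) = 5634 J.
ΔU = nCᵥΔT with Cᵥ = 5R/2: ΔU = (2.7)(20.79)(251) = 14086 J.
Q = ΔU + W = 14086 + 5634 = 19720 J.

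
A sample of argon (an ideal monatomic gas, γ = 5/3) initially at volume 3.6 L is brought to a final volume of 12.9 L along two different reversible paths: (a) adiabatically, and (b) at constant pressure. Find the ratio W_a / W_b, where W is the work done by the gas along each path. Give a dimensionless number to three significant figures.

Path (a) adiabatic: W = P₁V₁(1 − (V₁/V₂)^(γ−1))/(γ−1) → W_a/(P₁V₁) = 0.8594.
Path (b) isobaric: W = P₁(V₂ − V₁) → W_b/(P₁V₁) = 2.583.
W_a / W_b = 0.8594 / 2.583 = 0.3327.

W_a / W_b ≈ 0.333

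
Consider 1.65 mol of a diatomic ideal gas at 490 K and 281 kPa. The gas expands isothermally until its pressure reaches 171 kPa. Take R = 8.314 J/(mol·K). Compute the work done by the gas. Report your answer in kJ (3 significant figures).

W ≈ 3.34 kJ

Isothermal process: W = nRT ln(V₂/V₁) = nRT ln(P₁/P₂).
W = (1.65)(8.314)(490) × ln(281/171)
  = 6722 × ln(1.643) = 6722 × 0.4967
W_by_gas = 3339 J.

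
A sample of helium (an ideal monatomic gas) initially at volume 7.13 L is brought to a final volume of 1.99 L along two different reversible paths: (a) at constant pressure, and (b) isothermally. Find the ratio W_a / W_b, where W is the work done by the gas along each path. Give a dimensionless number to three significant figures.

W_a / W_b ≈ 0.565

Path (a) isobaric: W = P₁(V₂ − V₁) → W_a/(P₁V₁) = -0.7209.
Path (b) isothermal: W = P₁V₁ ln(V₂/V₁) → W_b/(P₁V₁) = -1.276.
W_a / W_b = -0.7209 / -1.276 = 0.5649.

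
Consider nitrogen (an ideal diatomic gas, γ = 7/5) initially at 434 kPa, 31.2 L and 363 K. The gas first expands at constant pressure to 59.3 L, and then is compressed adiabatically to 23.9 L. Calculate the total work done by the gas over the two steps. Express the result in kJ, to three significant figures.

Step 1 (isobaric): W = PΔV = (434 kPa)(59.3 − 31.2 L) = 12195 J.
After step 1: P = 434 kPa, V = 59.3 L, T = 689.9 K.
Step 2 (adiabatic): W = (P₁V₁ − P₂V₂)/(γ−1) = (25736 − 37018)/0.4 = -28203 J.
W_total = 12195 − 28203 = -16008 J.

W_total ≈ -16.0 kJ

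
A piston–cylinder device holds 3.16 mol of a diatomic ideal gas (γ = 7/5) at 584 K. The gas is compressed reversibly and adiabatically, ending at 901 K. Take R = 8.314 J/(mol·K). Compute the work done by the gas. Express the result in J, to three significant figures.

W ≈ -20800 J

Adiabatic ⇒ Q = 0, so W_by = −ΔU = nCᵥ(T₁ − T₂).
Cᵥ = 5R/2 = 20.79 J/(mol·K).
W = (3.16)(20.79)(584 − 901) = -20821 J.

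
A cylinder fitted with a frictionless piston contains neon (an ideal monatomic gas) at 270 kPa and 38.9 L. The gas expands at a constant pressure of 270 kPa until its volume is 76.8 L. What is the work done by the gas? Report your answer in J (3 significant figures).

Isobaric: W = P ΔV.
W = (270 kPa)(76.8 − 38.9 L) = (270)(37.9) = 10233 J.

W ≈ 10200 J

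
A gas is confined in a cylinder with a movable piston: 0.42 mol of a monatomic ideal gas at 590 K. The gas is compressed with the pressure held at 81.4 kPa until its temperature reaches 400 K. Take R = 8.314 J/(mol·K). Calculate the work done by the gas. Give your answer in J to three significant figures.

Isobaric: W = P ΔV = nR ΔT.
W = (0.42)(8.314)(400 − 590) = -663.5 J.

W ≈ -663 J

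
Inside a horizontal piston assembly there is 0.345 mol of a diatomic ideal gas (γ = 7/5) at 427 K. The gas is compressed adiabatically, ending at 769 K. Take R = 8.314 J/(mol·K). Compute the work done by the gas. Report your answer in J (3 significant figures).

Adiabatic ⇒ Q = 0, so W_by = −ΔU = nCᵥ(T₁ − T₂).
Cᵥ = 5R/2 = 20.79 J/(mol·K).
W = (0.345)(20.79)(427 − 769) = -2452 J.

W ≈ -2450 J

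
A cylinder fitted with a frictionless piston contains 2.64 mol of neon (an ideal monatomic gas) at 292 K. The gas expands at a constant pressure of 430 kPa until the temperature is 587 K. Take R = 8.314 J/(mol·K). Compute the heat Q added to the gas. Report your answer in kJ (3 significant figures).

Q ≈ 16.2 kJ

Isobaric: W = nRΔT = (2.64)(8.314)(295) = 6475 J.
ΔU = nCᵥΔT with Cᵥ = 3R/2: ΔU = (2.64)(12.47)(295) = 9712 J.
Q = ΔU + W = 9712 + 6475 = 16187 J.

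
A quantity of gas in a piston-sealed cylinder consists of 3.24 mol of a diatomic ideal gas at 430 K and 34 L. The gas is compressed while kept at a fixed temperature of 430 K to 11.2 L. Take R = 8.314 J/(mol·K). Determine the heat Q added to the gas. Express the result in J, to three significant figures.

Q ≈ -12900 J

Isothermal ⇒ ΔU = 0, so Q = W = nRT ln(V₂/V₁).
Q = (3.24)(8.314)(430) ln(11.2/34) = 11583 × -1.11 = -12862 J.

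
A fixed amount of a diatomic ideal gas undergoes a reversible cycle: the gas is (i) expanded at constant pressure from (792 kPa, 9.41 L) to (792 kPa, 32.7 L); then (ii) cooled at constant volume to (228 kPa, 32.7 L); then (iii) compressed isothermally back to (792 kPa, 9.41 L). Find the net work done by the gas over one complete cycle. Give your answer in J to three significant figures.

Leg (i): W = PΔV = (792)(32.7 − 9.41) = 18446 J.
Leg (ii): W = 0.
Leg (iii): W = PᵢVᵢ ln(V_f/Vᵢ) = (7456) ln(9.41/32.7) = -9287 J.
W_net = 18446 − 9287 = 9159 J.

W_net ≈ 9160 J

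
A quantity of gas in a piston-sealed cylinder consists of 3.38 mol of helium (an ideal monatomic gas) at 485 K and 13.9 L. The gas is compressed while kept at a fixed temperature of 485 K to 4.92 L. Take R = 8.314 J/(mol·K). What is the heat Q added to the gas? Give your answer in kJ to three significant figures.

Q ≈ -14.2 kJ

Isothermal ⇒ ΔU = 0, so Q = W = nRT ln(V₂/V₁).
Q = (3.38)(8.314)(485) ln(4.92/13.9) = 13629 × -1.039 = -14155 J.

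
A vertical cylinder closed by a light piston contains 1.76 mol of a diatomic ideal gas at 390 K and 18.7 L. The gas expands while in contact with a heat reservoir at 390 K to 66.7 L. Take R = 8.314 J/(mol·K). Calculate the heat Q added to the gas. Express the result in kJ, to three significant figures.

Isothermal ⇒ ΔU = 0, so Q = W = nRT ln(V₂/V₁).
Q = (1.76)(8.314)(390) ln(66.7/18.7) = 5707 × 1.272 = 7257 J.

Q ≈ 7.26 kJ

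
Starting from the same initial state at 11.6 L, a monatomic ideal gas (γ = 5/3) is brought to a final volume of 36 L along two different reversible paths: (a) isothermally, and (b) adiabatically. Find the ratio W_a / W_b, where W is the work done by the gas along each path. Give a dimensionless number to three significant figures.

Path (a) isothermal: W = P₁V₁ ln(V₂/V₁) → W_a/(P₁V₁) = 1.133.
Path (b) adiabatic: W = P₁V₁(1 − (V₁/V₂)^(γ−1))/(γ−1) → W_b/(P₁V₁) = 0.795.
W_a / W_b = 1.133 / 0.795 = 1.425.

W_a / W_b ≈ 1.42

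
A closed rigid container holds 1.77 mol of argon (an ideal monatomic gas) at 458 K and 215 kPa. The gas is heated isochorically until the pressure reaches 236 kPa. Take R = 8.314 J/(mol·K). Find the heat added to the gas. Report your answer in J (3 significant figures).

Constant volume ⇒ W = 0, so Q = ΔU = nCᵥΔT with Cᵥ = 3R/2 = 12.47 J/(mol·K).
At constant V, T₂/T₁ = P₂/P₁ ⇒ ΔT = T₁(P₂/P₁ − 1) = 458·(236/215 − 1) = 44.73 K.
ΔU = (1.77)(12.47)(44.73) = 987.5 J.

Q ≈ 987 J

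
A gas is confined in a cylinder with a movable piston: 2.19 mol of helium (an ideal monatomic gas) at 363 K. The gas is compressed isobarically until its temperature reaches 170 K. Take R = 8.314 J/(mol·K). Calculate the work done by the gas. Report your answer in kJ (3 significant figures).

W ≈ -3.51 kJ

Isobaric: W = P ΔV = nR ΔT.
W = (2.19)(8.314)(170 − 363) = -3514 J.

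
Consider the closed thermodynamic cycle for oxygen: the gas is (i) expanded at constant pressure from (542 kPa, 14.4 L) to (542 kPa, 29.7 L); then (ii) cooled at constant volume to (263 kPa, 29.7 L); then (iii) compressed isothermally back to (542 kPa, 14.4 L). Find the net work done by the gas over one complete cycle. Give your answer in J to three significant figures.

W_net ≈ 2640 J

Leg (i): W = PΔV = (542)(29.7 − 14.4) = 8293 J.
Leg (ii): W = 0.
Leg (iii): W = PᵢVᵢ ln(V_f/Vᵢ) = (7811) ln(14.4/29.7) = -5655 J.
W_net = 8293 − 5655 = 2638 J.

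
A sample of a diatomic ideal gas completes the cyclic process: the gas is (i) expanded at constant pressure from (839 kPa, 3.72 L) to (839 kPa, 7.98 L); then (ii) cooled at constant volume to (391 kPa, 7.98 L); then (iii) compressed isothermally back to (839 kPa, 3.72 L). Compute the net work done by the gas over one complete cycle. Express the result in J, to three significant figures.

Leg (i): W = PΔV = (839)(7.98 − 3.72) = 3574 J.
Leg (ii): W = 0.
Leg (iii): W = PᵢVᵢ ln(V_f/Vᵢ) = (3120) ln(3.72/7.98) = -2381 J.
W_net = 3574 − 2381 = 1193 J.

W_net ≈ 1190 J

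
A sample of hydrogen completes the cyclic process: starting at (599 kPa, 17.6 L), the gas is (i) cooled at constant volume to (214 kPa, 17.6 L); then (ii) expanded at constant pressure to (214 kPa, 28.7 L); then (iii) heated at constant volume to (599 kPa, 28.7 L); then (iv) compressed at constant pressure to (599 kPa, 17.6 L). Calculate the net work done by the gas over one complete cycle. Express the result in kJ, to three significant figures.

W_net ≈ -4.27 kJ

Constant-volume legs do no work.
W(ii) = (214)(28.7 − 17.6) = 2375 J; W(iv) = (599)(17.6 − 28.7) = -6649 J.
W_net = 2375 − 6649 = -4273 J (the counter-clockwise enclosed area).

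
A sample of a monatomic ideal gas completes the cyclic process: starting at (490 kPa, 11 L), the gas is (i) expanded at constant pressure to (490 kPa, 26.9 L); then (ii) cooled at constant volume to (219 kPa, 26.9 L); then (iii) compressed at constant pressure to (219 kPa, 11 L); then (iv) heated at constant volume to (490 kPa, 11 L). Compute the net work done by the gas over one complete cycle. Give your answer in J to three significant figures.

W_net ≈ 4310 J

Constant-volume legs do no work.
W(i) = (490)(26.9 − 11) = 7791 J; W(iii) = (219)(11 − 26.9) = -3482 J.
W_net = 7791 − 3482 = 4309 J (the clockwise enclosed area).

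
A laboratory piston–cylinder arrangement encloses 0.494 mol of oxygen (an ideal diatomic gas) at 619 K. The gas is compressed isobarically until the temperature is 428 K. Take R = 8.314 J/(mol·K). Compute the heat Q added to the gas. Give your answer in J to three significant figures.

Q ≈ -2750 J

Isobaric: W = nRΔT = (0.494)(8.314)(-191) = -784.5 J.
ΔU = nCᵥΔT with Cᵥ = 5R/2: ΔU = (0.494)(20.79)(-191) = -1961 J.
Q = ΔU + W = -1961 − 784.5 = -2746 J.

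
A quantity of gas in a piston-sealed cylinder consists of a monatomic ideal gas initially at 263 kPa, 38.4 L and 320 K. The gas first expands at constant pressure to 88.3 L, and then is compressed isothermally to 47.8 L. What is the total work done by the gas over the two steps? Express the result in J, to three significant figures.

W_total ≈ -1130 J

Step 1 (isobaric): W = PΔV = (263 kPa)(88.3 − 38.4 L) = 13124 J.
After step 1: P = 263 kPa, V = 88.3 L, T = 735.8 K.
Step 2 (isothermal): W = P₁V₁ ln(V₂/V₁) = (23223) ln(47.8/88.3) = -14252 J.
W_total = 13124 − 14252 = -1129 J.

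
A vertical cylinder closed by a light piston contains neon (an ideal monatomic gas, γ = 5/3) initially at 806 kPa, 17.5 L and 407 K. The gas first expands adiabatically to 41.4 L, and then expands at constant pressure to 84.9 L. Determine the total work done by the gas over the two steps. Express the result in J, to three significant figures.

Step 1 (adiabatic): W = (P₁V₁ − P₂V₂)/(γ−1) = (14105 − 7944)/0.667 = 9241 J.
After step 1: P = 191.9 kPa, V = 41.4 L, T = 229.2 K.
Step 2 (isobaric): W = PΔV = (191.9 kPa)(84.9 − 41.4 L) = 8347 J.
W_total = 9241 + 8347 = 17588 J.

W_total ≈ 17600 J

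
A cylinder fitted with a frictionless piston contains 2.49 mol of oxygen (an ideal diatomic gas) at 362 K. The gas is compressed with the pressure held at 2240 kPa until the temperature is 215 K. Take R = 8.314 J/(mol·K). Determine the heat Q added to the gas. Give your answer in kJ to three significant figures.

Isobaric: W = nRΔT = (2.49)(8.314)(-147) = -3043 J.
ΔU = nCᵥΔT with Cᵥ = 5R/2: ΔU = (2.49)(20.79)(-147) = -7608 J.
Q = ΔU + W = -7608 − 3043 = -10651 J.

Q ≈ -10.7 kJ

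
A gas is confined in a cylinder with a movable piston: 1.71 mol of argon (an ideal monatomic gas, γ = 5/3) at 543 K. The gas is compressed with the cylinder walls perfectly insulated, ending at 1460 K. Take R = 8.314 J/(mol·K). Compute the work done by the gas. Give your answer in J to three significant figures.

Adiabatic ⇒ Q = 0, so W_by = −ΔU = nCᵥ(T₁ − T₂).
Cᵥ = 3R/2 = 12.47 J/(mol·K).
W = (1.71)(12.47)(543 − 1460) = -19555 J.

W ≈ -19600 J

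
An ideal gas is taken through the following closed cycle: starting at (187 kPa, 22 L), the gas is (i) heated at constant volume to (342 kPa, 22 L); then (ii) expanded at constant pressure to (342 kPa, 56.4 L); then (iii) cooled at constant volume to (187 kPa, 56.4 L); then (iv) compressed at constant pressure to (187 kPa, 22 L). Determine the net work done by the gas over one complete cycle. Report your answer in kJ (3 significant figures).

W_net ≈ 5.33 kJ

Constant-volume legs do no work.
W(ii) = (342)(56.4 − 22) = 11765 J; W(iv) = (187)(22 − 56.4) = -6433 J.
W_net = 11765 − 6433 = 5332 J (the clockwise enclosed area).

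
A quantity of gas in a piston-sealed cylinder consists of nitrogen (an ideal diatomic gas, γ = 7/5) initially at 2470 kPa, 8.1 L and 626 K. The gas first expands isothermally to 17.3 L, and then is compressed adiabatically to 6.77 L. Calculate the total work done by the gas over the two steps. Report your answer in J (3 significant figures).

Step 1 (isothermal): W = P₁V₁ ln(V₂/V₁) = (20007) ln(17.3/8.1) = 15182 J.
After step 1: P = 1156 kPa, V = 17.3 L, T = 626 K.
Step 2 (adiabatic): W = (P₁V₁ − P₂V₂)/(γ−1) = (20007 − 29118)/0.4 = -22778 J.
W_total = 15182 − 22778 = -7596 J.

W_total ≈ -7600 J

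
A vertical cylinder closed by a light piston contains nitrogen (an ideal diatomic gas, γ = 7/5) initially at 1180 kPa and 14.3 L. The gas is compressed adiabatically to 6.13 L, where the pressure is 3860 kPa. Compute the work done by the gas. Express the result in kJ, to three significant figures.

W ≈ -17.0 kJ

Adiabatic: W = (P₁V₁ − P₂V₂)/(γ − 1) with γ = 7/5.
P₁V₁ = 16874 J, P₂V₂ = 23662 J.
W = (16874 − 23662) / 0.4 = -16970 J.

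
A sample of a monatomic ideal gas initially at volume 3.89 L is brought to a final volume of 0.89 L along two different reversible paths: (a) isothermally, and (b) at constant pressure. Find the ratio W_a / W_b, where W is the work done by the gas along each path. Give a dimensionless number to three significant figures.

W_a / W_b ≈ 1.91

Path (a) isothermal: W = P₁V₁ ln(V₂/V₁) → W_a/(P₁V₁) = -1.475.
Path (b) isobaric: W = P₁(V₂ − V₁) → W_b/(P₁V₁) = -0.7712.
W_a / W_b = -1.475 / -0.7712 = 1.913.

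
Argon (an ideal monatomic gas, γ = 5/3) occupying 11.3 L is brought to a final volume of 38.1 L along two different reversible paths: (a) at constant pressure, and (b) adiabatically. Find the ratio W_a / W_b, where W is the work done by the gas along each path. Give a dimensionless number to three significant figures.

W_a / W_b ≈ 2.85

Path (a) isobaric: W = P₁(V₂ − V₁) → W_a/(P₁V₁) = 2.372.
Path (b) adiabatic: W = P₁V₁(1 − (V₁/V₂)^(γ−1))/(γ−1) → W_b/(P₁V₁) = 0.8329.
W_a / W_b = 2.372 / 0.8329 = 2.848.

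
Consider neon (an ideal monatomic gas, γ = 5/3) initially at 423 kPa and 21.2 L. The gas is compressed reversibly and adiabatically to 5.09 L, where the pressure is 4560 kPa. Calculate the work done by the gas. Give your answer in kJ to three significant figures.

Adiabatic: W = (P₁V₁ − P₂V₂)/(γ − 1) with γ = 5/3.
P₁V₁ = 8968 J, P₂V₂ = 23210 J.
W = (8968 − 23210) / 0.6667 = -21364 J.

W ≈ -21.4 kJ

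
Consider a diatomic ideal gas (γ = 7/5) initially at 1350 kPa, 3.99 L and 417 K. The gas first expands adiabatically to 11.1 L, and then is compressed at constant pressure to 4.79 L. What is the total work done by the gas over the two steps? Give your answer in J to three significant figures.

W_total ≈ 2490 J

Step 1 (adiabatic): W = (P₁V₁ − P₂V₂)/(γ−1) = (5386 − 3577)/0.4 = 4523 J.
After step 1: P = 322.3 kPa, V = 11.1 L, T = 276.9 K.
Step 2 (isobaric): W = PΔV = (322.3 kPa)(4.79 − 11.1 L) = -2034 J.
W_total = 4523 − 2034 = 2489 J.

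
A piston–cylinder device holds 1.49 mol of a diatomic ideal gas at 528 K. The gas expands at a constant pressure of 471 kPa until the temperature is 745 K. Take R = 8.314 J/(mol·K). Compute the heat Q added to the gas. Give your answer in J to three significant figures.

Q ≈ 9410 J

Isobaric: W = nRΔT = (1.49)(8.314)(217) = 2688 J.
ΔU = nCᵥΔT with Cᵥ = 5R/2: ΔU = (1.49)(20.79)(217) = 6720 J.
Q = ΔU + W = 6720 + 2688 = 9409 J.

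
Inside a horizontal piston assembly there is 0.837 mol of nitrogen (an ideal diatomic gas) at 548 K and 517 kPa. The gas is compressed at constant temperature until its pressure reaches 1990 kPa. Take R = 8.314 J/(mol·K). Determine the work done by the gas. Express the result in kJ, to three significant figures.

Isothermal process: W = nRT ln(V₂/V₁) = nRT ln(P₁/P₂).
W = (0.837)(8.314)(548) × ln(517/1990)
  = 3813 × ln(0.2598) = 3813 × -1.348
W_by_gas = -5140 J.

W ≈ -5.14 kJ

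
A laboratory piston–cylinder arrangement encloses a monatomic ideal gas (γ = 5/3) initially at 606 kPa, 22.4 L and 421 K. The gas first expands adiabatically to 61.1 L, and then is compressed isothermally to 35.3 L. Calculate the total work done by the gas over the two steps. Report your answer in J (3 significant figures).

W_total ≈ 6120 J

Step 1 (adiabatic): W = (P₁V₁ − P₂V₂)/(γ−1) = (13574 − 6953)/0.667 = 9932 J.
After step 1: P = 113.8 kPa, V = 61.1 L, T = 215.7 K.
Step 2 (isothermal): W = P₁V₁ ln(V₂/V₁) = (6953) ln(35.3/61.1) = -3815 J.
W_total = 9932 − 3815 = 6117 J.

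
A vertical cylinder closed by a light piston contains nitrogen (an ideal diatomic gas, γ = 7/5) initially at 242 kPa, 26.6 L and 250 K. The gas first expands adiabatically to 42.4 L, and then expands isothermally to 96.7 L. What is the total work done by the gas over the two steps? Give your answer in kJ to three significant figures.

W_total ≈ 7.14 kJ

Step 1 (adiabatic): W = (P₁V₁ − P₂V₂)/(γ−1) = (6437 − 5342)/0.4 = 2738 J.
After step 1: P = 126 kPa, V = 42.4 L, T = 207.5 K.
Step 2 (isothermal): W = P₁V₁ ln(V₂/V₁) = (5342) ln(96.7/42.4) = 4404 J.
W_total = 2738 + 4404 = 7142 J.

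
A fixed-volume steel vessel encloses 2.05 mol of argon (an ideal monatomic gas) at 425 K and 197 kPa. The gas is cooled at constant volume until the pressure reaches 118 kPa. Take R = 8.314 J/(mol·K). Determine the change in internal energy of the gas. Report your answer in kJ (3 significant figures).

Constant volume ⇒ W = 0, so Q = ΔU = nCᵥΔT with Cᵥ = 3R/2 = 12.47 J/(mol·K).
At constant V, T₂/T₁ = P₂/P₁ ⇒ ΔT = T₁(P₂/P₁ − 1) = 425·(118/197 − 1) = -170.4 K.
ΔU = (2.05)(12.47)(-170.4) = -4357 J.

ΔU ≈ -4.36 kJ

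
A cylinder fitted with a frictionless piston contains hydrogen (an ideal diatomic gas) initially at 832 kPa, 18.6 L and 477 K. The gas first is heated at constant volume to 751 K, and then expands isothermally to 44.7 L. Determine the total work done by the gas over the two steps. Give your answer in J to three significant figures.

W_total ≈ 21400 J

Step 1 (isochoric): W = 0 (constant volume).
After step 1: P = 1310 kPa (V unchanged).
Step 2 (isothermal): W = P₁V₁ ln(V₂/V₁) = (24365) ln(44.7/18.6) = 21363 J.
W_total = 0 + 21363 = 21363 J.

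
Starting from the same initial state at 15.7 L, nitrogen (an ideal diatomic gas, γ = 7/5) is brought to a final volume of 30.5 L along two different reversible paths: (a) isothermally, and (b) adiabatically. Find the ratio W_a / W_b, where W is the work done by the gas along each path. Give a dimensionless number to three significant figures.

Path (a) isothermal: W = P₁V₁ ln(V₂/V₁) → W_a/(P₁V₁) = 0.6641.
Path (b) adiabatic: W = P₁V₁(1 − (V₁/V₂)^(γ−1))/(γ−1) → W_b/(P₁V₁) = 0.5832.
W_a / W_b = 0.6641 / 0.5832 = 1.139.

W_a / W_b ≈ 1.14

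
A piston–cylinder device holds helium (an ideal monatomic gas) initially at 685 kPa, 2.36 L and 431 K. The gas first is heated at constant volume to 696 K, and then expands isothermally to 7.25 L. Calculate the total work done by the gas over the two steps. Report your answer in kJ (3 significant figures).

Step 1 (isochoric): W = 0 (constant volume).
After step 1: P = 1106 kPa (V unchanged).
Step 2 (isothermal): W = P₁V₁ ln(V₂/V₁) = (2611) ln(7.25/2.36) = 2930 J.
W_total = 0 + 2930 = 2930 J.

W_total ≈ 2.93 kJ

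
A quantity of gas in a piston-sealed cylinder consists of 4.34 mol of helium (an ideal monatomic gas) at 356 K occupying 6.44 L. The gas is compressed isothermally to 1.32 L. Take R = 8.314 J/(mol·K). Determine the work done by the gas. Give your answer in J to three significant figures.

Isothermal: W = nRT ln(V₂/V₁).
W = (4.34)(8.314)(356) × ln(1.32/6.44)
  = 12845 × -1.585
W_by_gas = -20359 J.

W ≈ -20400 J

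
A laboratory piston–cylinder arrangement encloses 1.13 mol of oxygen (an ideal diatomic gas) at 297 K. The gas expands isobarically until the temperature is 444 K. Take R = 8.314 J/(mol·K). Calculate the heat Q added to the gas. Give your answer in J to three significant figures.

Isobaric: W = nRΔT = (1.13)(8.314)(147) = 1381 J.
ΔU = nCᵥΔT with Cᵥ = 5R/2: ΔU = (1.13)(20.79)(147) = 3453 J.
Q = ΔU + W = 3453 + 1381 = 4834 J.

Q ≈ 4830 J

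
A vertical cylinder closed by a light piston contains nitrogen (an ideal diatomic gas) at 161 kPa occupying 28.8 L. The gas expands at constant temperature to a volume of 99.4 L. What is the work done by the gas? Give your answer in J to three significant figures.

W ≈ 5740 J

Isothermal: W = nRT ln(V₂/V₁) = P₁V₁ ln(V₂/V₁).
P₁V₁ = (161 kPa)(28.8 L) = 4637 J.
W = 4637 × ln(99.4/28.8) = 4637 × 1.239
W_by_gas = 5744 J.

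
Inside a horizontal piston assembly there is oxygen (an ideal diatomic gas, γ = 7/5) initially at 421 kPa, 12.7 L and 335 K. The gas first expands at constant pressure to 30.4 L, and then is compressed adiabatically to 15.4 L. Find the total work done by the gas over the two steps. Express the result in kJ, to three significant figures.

W_total ≈ -2.55 kJ

Step 1 (isobaric): W = PΔV = (421 kPa)(30.4 − 12.7 L) = 7452 J.
After step 1: P = 421 kPa, V = 30.4 L, T = 801.9 K.
Step 2 (adiabatic): W = (P₁V₁ − P₂V₂)/(γ−1) = (12798 − 16800)/0.4 = -10003 J.
W_total = 7452 − 10003 = -2551 J.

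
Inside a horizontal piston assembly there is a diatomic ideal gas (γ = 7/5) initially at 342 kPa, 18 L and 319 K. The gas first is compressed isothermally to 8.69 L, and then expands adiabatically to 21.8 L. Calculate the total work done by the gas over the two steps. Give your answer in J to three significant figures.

Step 1 (isothermal): W = P₁V₁ ln(V₂/V₁) = (6156) ln(8.69/18) = -4483 J.
After step 1: P = 708.4 kPa, V = 8.69 L, T = 319 K.
Step 2 (adiabatic): W = (P₁V₁ − P₂V₂)/(γ−1) = (6156 − 4261)/0.4 = 4737 J.
W_total = -4483 + 4737 = 254.4 J.

W_total ≈ 254 J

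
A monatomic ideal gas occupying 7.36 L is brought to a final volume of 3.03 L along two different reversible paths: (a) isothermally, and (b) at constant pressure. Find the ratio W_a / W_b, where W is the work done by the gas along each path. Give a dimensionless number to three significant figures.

Path (a) isothermal: W = P₁V₁ ln(V₂/V₁) → W_a/(P₁V₁) = -0.8875.
Path (b) isobaric: W = P₁(V₂ − V₁) → W_b/(P₁V₁) = -0.5883.
W_a / W_b = -0.8875 / -0.5883 = 1.509.

W_a / W_b ≈ 1.51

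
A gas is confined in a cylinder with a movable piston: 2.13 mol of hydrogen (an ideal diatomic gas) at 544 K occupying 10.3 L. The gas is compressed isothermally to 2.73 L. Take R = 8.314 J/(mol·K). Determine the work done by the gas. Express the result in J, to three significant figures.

W ≈ -12800 J

Isothermal: W = nRT ln(V₂/V₁).
W = (2.13)(8.314)(544) × ln(2.73/10.3)
  = 9634 × -1.328
W_by_gas = -12792 J.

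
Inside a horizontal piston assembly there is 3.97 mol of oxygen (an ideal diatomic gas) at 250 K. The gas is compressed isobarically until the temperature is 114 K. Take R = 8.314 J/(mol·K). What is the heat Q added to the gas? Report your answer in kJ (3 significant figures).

Isobaric: W = nRΔT = (3.97)(8.314)(-136) = -4489 J.
ΔU = nCᵥΔT with Cᵥ = 5R/2: ΔU = (3.97)(20.79)(-136) = -11222 J.
Q = ΔU + W = -11222 − 4489 = -15711 J.

Q ≈ -15.7 kJ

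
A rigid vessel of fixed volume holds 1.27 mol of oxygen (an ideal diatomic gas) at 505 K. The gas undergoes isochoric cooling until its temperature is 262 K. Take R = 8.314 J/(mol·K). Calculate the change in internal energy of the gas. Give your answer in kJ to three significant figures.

ΔU ≈ -6.41 kJ

Constant volume ⇒ W = 0, so Q = ΔU = nCᵥΔT with Cᵥ = 5R/2 = 20.79 J/(mol·K).
ΔU = (1.27)(20.79)(262 − 505) = -6414 J.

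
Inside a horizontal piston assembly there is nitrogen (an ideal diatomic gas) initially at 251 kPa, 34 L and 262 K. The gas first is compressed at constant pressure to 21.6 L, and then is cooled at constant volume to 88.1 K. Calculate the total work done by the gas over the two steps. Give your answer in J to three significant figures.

Step 1 (isobaric): W = PΔV = (251 kPa)(21.6 − 34 L) = -3112 J.
Step 2 (isochoric): W = 0 (constant volume).
W_total = -3112 + 0 = -3112 J.

W_total ≈ -3110 J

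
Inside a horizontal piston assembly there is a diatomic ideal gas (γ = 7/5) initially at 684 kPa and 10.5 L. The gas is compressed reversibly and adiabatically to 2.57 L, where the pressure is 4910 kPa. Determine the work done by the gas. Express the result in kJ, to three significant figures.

Adiabatic: W = (P₁V₁ − P₂V₂)/(γ − 1) with γ = 7/5.
P₁V₁ = 7182 J, P₂V₂ = 12619 J.
W = (7182 − 12619) / 0.4 = -13592 J.

W ≈ -13.6 kJ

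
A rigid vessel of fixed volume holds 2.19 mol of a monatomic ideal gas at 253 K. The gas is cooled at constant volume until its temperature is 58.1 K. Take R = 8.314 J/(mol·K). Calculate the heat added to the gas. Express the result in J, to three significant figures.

Constant volume ⇒ W = 0, so Q = ΔU = nCᵥΔT with Cᵥ = 3R/2 = 12.47 J/(mol·K).
ΔU = (2.19)(12.47)(58.1 − 253) = -5323 J.

Q ≈ -5320 J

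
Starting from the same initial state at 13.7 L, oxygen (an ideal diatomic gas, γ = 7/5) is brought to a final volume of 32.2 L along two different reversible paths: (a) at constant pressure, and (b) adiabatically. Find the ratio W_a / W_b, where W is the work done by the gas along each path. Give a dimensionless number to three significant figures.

W_a / W_b ≈ 1.87

Path (a) isobaric: W = P₁(V₂ − V₁) → W_a/(P₁V₁) = 1.35.
Path (b) adiabatic: W = P₁V₁(1 − (V₁/V₂)^(γ−1))/(γ−1) → W_b/(P₁V₁) = 0.7238.
W_a / W_b = 1.35 / 0.7238 = 1.866.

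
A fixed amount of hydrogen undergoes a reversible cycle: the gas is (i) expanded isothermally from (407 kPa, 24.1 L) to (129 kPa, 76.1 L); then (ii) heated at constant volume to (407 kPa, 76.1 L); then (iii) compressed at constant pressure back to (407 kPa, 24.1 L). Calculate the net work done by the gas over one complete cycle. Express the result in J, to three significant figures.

Leg (i): W = PᵢVᵢ ln(V_f/Vᵢ) = (9809) ln(76.1/24.1) = 11278 J.
Leg (ii): W = 0.
Leg (iii): W = PΔV = (407)(24.1 − 76.1) = -21164 J.
W_net = 11278 − 21164 = -9886 J.

W_net ≈ -9890 J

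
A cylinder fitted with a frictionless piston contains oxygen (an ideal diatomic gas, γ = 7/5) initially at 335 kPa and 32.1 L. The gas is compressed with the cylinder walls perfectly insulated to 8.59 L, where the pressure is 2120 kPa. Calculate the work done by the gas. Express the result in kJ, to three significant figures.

Adiabatic: W = (P₁V₁ − P₂V₂)/(γ − 1) with γ = 7/5.
P₁V₁ = 10754 J, P₂V₂ = 18211 J.
W = (10754 − 18211) / 0.4 = -18643 J.

W ≈ -18.6 kJ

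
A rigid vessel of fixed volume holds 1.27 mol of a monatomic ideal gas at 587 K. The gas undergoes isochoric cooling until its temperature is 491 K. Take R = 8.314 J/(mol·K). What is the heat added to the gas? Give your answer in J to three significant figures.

Constant volume ⇒ W = 0, so Q = ΔU = nCᵥΔT with Cᵥ = 3R/2 = 12.47 J/(mol·K).
ΔU = (1.27)(12.47)(491 − 587) = -1520 J.

Q ≈ -1520 J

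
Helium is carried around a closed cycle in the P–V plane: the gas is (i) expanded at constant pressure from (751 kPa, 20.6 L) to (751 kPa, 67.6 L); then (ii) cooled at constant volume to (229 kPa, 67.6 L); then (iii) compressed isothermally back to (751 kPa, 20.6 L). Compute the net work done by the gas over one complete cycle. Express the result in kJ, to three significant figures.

Leg (i): W = PΔV = (751)(67.6 − 20.6) = 35297 J.
Leg (ii): W = 0.
Leg (iii): W = PᵢVᵢ ln(V_f/Vᵢ) = (15480) ln(20.6/67.6) = -18396 J.
W_net = 35297 − 18396 = 16901 J.

W_net ≈ 16.9 kJ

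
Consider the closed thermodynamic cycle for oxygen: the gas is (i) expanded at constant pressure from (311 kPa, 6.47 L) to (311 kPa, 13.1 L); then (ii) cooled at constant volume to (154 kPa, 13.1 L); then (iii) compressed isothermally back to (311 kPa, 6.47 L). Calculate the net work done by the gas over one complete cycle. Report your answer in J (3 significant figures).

W_net ≈ 639 J

Leg (i): W = PΔV = (311)(13.1 − 6.47) = 2062 J.
Leg (ii): W = 0.
Leg (iii): W = PᵢVᵢ ln(V_f/Vᵢ) = (2017) ln(6.47/13.1) = -1423 J.
W_net = 2062 − 1423 = 638.8 J.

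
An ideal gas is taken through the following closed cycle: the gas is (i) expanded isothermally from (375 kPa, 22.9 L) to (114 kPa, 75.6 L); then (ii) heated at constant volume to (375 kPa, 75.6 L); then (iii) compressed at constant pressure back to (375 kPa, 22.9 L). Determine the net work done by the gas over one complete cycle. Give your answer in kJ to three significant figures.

Leg (i): W = PᵢVᵢ ln(V_f/Vᵢ) = (8588) ln(75.6/22.9) = 10256 J.
Leg (ii): W = 0.
Leg (iii): W = PΔV = (375)(22.9 − 75.6) = -19762 J.
W_net = 10256 − 19762 = -9506 J.

W_net ≈ -9.51 kJ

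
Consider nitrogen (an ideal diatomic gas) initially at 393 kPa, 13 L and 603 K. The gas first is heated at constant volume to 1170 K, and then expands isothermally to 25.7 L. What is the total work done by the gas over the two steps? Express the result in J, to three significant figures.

W_total ≈ 6760 J

Step 1 (isochoric): W = 0 (constant volume).
After step 1: P = 762.5 kPa (V unchanged).
Step 2 (isothermal): W = P₁V₁ ln(V₂/V₁) = (9913) ln(25.7/13) = 6756 J.
W_total = 0 + 6756 = 6756 J.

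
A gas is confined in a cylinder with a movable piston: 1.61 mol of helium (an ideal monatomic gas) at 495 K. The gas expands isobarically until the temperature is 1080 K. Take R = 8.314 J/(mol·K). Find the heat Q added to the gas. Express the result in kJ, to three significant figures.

Isobaric: W = nRΔT = (1.61)(8.314)(585) = 7831 J.
ΔU = nCᵥΔT with Cᵥ = 3R/2: ΔU = (1.61)(12.47)(585) = 11746 J.
Q = ΔU + W = 11746 + 7831 = 19576 J.

Q ≈ 19.6 kJ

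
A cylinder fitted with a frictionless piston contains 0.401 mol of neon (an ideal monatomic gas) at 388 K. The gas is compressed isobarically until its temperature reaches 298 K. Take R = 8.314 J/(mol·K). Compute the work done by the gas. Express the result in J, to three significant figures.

W ≈ -300 J

Isobaric: W = P ΔV = nR ΔT.
W = (0.401)(8.314)(298 − 388) = -300.1 J.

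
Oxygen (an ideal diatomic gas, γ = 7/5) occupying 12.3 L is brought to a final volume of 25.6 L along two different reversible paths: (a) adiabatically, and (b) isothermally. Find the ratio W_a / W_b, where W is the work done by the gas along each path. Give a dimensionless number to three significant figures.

W_a / W_b ≈ 0.867

Path (a) adiabatic: W = P₁V₁(1 − (V₁/V₂)^(γ−1))/(γ−1) → W_a/(P₁V₁) = 0.6353.
Path (b) isothermal: W = P₁V₁ ln(V₂/V₁) → W_b/(P₁V₁) = 0.733.
W_a / W_b = 0.6353 / 0.733 = 0.8667.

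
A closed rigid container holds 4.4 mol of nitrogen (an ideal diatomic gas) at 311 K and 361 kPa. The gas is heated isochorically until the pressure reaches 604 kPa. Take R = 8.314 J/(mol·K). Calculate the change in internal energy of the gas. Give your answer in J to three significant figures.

Constant volume ⇒ W = 0, so Q = ΔU = nCᵥΔT with Cᵥ = 5R/2 = 20.79 J/(mol·K).
At constant V, T₂/T₁ = P₂/P₁ ⇒ ΔT = T₁(P₂/P₁ − 1) = 311·(604/361 − 1) = 209.3 K.
ΔU = (4.4)(20.79)(209.3) = 19145 J.

ΔU ≈ 19100 J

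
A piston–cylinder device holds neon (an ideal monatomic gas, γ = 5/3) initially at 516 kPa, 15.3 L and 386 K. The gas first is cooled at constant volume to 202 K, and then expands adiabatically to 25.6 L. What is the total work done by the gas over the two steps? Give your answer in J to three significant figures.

W_total ≈ 1800 J

Step 1 (isochoric): W = 0 (constant volume).
After step 1: P = 270 kPa (V unchanged).
Step 2 (adiabatic): W = (P₁V₁ − P₂V₂)/(γ−1) = (4131 − 2931)/0.667 = 1800 J.
W_total = 0 + 1800 = 1800 J.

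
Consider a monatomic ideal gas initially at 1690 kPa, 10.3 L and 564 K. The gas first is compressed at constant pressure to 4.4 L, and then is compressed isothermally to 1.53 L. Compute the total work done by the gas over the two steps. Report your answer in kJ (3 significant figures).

W_total ≈ -17.8 kJ

Step 1 (isobaric): W = PΔV = (1690 kPa)(4.4 − 10.3 L) = -9971 J.
After step 1: P = 1690 kPa, V = 4.4 L, T = 240.9 K.
Step 2 (isothermal): W = P₁V₁ ln(V₂/V₁) = (7436) ln(1.53/4.4) = -7855 J.
W_total = -9971 − 7855 = -17826 J.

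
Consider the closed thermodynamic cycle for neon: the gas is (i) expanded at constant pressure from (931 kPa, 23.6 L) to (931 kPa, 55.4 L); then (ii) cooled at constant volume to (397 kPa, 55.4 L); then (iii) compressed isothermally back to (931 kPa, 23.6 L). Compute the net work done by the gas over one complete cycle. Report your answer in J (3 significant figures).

W_net ≈ 10800 J

Leg (i): W = PΔV = (931)(55.4 − 23.6) = 29606 J.
Leg (ii): W = 0.
Leg (iii): W = PᵢVᵢ ln(V_f/Vᵢ) = (21994) ln(23.6/55.4) = -18768 J.
W_net = 29606 − 18768 = 10838 J.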